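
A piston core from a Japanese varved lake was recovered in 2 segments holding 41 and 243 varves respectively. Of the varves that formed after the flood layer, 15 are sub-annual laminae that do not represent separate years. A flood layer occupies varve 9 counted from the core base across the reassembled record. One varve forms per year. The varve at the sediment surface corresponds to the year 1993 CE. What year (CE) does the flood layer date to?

1733 CE

Total varves = 41 + 243 = 284.
Between varve 9 and the sediment surface there are 284 − 9 = 275 varves.
Removing the 15 false varves leaves 275 − 15 = 260 true varves beyond the flood layer.
1993 − 260 = 1733 CE.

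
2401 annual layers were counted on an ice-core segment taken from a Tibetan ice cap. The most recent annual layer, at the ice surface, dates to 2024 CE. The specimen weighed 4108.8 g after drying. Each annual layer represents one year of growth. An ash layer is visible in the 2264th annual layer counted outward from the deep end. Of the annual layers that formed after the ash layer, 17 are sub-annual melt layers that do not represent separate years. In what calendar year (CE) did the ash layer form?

Between annual layer 2264 and the ice surface there are 2401 − 2264 = 137 annual layers.
137 − 17 false = 120 true annual layers after the ash layer.
Counting back 120 years from 2024 CE places the ash layer in 2024 − 120 = 1904 CE.

1904 CE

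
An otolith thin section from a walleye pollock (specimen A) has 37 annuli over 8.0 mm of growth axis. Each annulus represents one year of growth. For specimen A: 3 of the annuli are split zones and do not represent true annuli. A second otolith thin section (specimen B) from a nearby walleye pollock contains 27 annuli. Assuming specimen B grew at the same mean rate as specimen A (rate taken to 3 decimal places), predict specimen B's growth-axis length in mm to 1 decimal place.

Specimen A: correcting the raw count gives 37 − 3 = 34 true annuli.
A: 8.0 mm over 34 years gives 8.0 / 34 ≈ 0.235 mm/yr.
For B, 0.235 mm/year × 27 years = 6.3 mm.

6.3 mm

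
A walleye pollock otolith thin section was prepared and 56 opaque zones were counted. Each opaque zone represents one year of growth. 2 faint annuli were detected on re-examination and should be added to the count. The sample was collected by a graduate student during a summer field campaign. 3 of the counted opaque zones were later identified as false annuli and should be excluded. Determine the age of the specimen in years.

True opaque zone count = 56 − 3 + 2 = 55.
One opaque zone per year makes the duration 55 years.

55 yr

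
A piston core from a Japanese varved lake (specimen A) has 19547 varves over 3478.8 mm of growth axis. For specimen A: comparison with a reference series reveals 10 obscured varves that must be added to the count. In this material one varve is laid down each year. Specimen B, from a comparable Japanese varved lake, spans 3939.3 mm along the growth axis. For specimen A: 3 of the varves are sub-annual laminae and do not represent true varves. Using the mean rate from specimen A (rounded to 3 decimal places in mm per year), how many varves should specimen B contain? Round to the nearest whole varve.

22131 varves

Specimen A: true varve count = 19547 − 3 + 10 = 19554.
A: Extension rate ≈ 3478.8 / 19554 = 0.178 mm/year.
B spans 3939.3 / 0.178 = 22130.90 years ≈ 22131 varves.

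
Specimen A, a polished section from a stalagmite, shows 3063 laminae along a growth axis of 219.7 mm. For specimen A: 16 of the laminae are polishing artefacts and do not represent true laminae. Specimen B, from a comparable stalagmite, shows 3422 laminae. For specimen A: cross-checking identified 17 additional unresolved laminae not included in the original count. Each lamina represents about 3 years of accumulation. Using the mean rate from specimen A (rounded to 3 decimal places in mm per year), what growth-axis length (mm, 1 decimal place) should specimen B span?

246.4 mm

Specimen A: true lamina count = 3063 − 16 + 17 = 3064.
Specimen A: at 3 years per lamina, 3064 × 3 = 9192 years.
A: 219.7 mm over 9192 years gives 219.7 / 9192 ≈ 0.024 mm/year.
Specimen B: at 3 years per lamina, 3422 × 3 = 10266 years. B's length ≈ 0.024 × 10266 = 246.4 mm.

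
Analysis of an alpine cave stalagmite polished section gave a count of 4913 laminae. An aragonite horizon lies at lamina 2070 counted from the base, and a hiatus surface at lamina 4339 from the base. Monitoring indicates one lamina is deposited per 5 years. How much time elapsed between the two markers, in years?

11345 yr

Separation: 4339 − 2070 = 2269 laminae.
Multiplying by 5 years per lamina: 2269 × 5 = 11345 years.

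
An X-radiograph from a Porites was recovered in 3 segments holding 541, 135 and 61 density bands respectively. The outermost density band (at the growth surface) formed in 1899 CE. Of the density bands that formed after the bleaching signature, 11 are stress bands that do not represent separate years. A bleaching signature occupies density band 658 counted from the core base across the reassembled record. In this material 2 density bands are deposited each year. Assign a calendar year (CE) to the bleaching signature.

Total density bands = 541 + 135 + 61 = 737.
Between density band 658 and the growth surface there are 737 − 658 = 79 density bands.
Removing the 11 false density bands leaves 79 − 11 = 68 true density bands beyond the bleaching signature.
Dividing by 2 density bands per year: 68 / 2 = 34 years.
Counting back 34 years from 1899 CE places the bleaching signature in 1899 − 34 = 1865 CE.

1865 CE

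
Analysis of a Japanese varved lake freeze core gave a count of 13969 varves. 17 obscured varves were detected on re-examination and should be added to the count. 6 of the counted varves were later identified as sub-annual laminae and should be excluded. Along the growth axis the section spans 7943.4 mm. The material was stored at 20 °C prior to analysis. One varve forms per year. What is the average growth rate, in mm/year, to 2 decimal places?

Adjusted count: 13969 − 6 + 17 = 13980 varves.
7943.4 mm over 13980 years gives 7943.4 / 13980 ≈ 0.57 mm/year.

0.57 mm/year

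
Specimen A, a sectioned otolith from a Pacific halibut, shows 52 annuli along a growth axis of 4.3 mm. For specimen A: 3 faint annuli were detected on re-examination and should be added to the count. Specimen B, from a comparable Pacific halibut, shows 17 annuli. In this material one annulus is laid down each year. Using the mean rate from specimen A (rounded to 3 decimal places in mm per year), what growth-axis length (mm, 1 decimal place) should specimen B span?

Specimen A: correcting the raw count gives 52 + 3 = 55 true annuli.
A: Extension rate ≈ 4.3 / 55 = 0.078 mm/yr.
B's length ≈ 0.078 × 17 = 1.3 mm.

1.3 mm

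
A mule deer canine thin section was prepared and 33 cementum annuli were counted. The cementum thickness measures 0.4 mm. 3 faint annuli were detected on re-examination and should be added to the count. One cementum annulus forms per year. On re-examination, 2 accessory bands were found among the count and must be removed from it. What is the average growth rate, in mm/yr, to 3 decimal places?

Correcting the raw count gives 33 − 2 + 3 = 34 true cementum annuli.
Extension rate ≈ 0.4 / 34 = 0.012 mm/yr.

0.012 mm/yr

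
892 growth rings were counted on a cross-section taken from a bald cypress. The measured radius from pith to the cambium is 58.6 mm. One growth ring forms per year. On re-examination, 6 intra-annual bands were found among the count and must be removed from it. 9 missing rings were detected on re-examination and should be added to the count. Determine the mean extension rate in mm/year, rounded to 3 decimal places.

0.065 mm/year

Correcting the raw count gives 892 − 6 + 9 = 895 true growth rings.
Mean rate = 58.6 mm / 895 years ≈ 0.065 mm/year.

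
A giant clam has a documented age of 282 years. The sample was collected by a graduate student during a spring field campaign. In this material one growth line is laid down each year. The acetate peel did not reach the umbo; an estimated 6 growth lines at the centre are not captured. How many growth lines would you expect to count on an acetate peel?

Expected growth lines over 282 years: 282.
282 − 6 missed = 276 growth lines expected in the prepared section.

276 growth lines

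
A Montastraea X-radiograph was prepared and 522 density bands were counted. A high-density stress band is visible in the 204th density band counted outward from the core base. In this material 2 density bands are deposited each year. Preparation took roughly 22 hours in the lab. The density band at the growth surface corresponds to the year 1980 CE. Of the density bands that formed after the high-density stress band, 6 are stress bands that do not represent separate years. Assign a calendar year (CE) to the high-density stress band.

Between density band 204 and the growth surface there are 522 − 204 = 318 density bands.
318 − 6 false = 312 true density bands after the high-density stress band.
Dividing by 2 density bands per year: 312 / 2 = 156 years.
The density band at the growth surface is 1980 CE, so the high-density stress band dates to 1980 − 156 = 1824 CE.

1824 CE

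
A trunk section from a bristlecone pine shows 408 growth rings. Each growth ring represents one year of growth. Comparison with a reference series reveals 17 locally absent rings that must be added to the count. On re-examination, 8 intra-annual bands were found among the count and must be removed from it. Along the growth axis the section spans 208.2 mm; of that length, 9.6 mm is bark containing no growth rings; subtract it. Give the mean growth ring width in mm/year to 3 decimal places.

0.476 mm/year

True growth ring count = 408 − 8 + 17 = 417.
The growth record spans 208.2 − 9.6 = 198.6 mm.
Extension rate ≈ 198.6 / 417 = 0.476 mm/year.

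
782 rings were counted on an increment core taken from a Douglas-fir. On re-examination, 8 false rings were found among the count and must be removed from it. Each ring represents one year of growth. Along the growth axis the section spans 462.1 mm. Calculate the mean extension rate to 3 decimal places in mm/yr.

0.597 mm/yr

Correcting the raw count gives 782 − 8 = 774 true rings.
462.1 mm over 774 years gives 462.1 / 774 ≈ 0.597 mm/yr.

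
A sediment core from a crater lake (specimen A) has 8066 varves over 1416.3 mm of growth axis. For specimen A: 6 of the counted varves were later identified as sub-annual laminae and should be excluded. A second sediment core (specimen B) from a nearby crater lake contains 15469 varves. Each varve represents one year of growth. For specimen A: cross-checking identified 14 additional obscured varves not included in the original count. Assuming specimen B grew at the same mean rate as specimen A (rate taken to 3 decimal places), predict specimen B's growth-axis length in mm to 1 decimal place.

Specimen A: after corrections the count is 8066 − 6 + 14 = 8074 varves.
A: 1416.3 mm over 8074 years gives 1416.3 / 8074 ≈ 0.175 mm/yr.
Length of B = 0.175 × 15469 = 2707.1 mm.

2707.1 mm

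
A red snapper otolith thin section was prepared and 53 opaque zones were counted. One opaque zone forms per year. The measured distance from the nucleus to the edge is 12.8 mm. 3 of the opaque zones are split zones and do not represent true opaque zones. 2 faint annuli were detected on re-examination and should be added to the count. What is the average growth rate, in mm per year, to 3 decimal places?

0.246 mm per year

Correcting the raw count gives 53 − 3 + 2 = 52 true opaque zones.
Mean rate = 12.8 mm / 52 years ≈ 0.246 mm per year.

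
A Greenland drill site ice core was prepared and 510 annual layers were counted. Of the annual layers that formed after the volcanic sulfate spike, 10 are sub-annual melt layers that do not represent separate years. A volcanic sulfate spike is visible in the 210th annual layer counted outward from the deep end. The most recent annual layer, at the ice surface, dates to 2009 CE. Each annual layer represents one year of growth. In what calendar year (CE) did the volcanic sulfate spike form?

The volcanic sulfate spike sits at annual layer 210 from the deep end, so 510 − 210 = 300 annual layers formed after it.
Excluding 10 false annual layers: 300 − 10 = 290.
2009 − 290 = 1719 CE.

1719 CE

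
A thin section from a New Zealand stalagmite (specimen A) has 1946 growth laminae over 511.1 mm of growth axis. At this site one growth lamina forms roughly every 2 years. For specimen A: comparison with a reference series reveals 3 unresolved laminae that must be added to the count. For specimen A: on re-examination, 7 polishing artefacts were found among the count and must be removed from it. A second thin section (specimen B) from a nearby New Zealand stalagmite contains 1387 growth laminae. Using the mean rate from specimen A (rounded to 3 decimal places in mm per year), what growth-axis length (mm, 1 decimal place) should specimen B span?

Specimen A: correcting the raw count gives 1946 − 7 + 3 = 1942 true growth laminae.
Specimen A: multiplying by 2 years per growth lamina: 1942 × 2 = 3884 years.
A: 511.1 mm over 3884 years gives 511.1 / 3884 ≈ 0.132 mm per year.
Specimen B: 1387 growth laminae at 2 years each span 1387 × 2 = 2774 years. Length of B = 0.132 × 2774 = 366.2 mm.

366.2 mm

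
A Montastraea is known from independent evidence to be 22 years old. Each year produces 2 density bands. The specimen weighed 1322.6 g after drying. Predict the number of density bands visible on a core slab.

With 2 density bands per year, 22 years would produce 22 × 2 = 44 density bands.
So 44 density bands should be present.

44 density bands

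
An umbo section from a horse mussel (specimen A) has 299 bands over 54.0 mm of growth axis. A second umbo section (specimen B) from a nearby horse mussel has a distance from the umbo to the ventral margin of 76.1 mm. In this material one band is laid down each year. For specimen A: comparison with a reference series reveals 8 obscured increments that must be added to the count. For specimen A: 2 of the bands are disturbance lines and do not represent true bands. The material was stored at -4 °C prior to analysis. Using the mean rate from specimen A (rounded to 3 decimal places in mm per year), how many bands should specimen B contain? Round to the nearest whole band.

430 bands

Specimen A: true band count = 299 − 2 + 8 = 305.
A: Mean rate = 54.0 mm / 305 years ≈ 0.177 mm/yr.
For B, 76.1 / 0.177 = 429.94 years ≈ 430 bands.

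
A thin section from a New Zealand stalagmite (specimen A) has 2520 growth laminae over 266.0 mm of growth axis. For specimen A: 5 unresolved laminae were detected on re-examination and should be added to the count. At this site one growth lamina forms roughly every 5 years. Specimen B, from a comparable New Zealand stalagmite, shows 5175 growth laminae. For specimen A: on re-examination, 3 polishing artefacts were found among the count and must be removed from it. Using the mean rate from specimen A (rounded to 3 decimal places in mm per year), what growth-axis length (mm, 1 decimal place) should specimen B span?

543.4 mm

Specimen A: correcting the raw count gives 2520 − 3 + 5 = 2522 true growth laminae.
Specimen A: at 5 years per growth lamina, 2522 × 5 = 12610 years.
A: Extension rate ≈ 266.0 / 12610 = 0.021 mm per year.
Specimen B: at 5 years per growth lamina, 5175 × 5 = 25875 years. For B, 0.021 mm/year × 25875 years = 543.4 mm.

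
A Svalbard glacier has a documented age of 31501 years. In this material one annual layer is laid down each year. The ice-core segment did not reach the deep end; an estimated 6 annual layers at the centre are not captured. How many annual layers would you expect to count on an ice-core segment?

31495 annual layers

Expected annual layers over 31501 years: 31501.
Subtracting the 6 annual layers not captured gives 31501 − 6 = 31495 annual layers in the record.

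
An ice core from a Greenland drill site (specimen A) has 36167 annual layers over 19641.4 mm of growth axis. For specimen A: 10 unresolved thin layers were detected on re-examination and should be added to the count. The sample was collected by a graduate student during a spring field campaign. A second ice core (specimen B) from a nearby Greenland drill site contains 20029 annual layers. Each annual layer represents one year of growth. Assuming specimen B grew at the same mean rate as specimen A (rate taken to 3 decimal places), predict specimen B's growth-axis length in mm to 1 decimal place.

10875.7 mm

Specimen A: correcting the raw count gives 36167 + 10 = 36177 true annual layers.
A: Extension rate ≈ 19641.4 / 36177 = 0.543 mm/yr.
B's length ≈ 0.543 × 20029 = 10875.7 mm.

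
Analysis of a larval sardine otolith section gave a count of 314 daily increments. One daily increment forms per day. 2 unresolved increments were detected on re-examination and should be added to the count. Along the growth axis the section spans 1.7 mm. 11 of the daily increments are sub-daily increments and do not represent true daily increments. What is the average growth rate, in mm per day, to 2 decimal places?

Correcting the raw count gives 314 − 11 + 2 = 305 true daily increments.
Extension rate ≈ 1.7 / 305 = 0.01 mm per day.

0.01 mm per day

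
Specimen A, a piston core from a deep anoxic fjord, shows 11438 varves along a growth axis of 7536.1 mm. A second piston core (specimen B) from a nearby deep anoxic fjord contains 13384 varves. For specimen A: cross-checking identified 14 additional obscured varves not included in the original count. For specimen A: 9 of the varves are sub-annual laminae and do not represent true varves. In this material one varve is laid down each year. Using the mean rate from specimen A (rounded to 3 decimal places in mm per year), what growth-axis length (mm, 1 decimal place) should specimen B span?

8820.1 mm

Specimen A: adjusted count: 11438 − 9 + 14 = 11443 varves.
A: 7536.1 mm over 11443 years gives 7536.1 / 11443 ≈ 0.659 mm/year.
B's length ≈ 0.659 × 13384 = 8820.1 mm.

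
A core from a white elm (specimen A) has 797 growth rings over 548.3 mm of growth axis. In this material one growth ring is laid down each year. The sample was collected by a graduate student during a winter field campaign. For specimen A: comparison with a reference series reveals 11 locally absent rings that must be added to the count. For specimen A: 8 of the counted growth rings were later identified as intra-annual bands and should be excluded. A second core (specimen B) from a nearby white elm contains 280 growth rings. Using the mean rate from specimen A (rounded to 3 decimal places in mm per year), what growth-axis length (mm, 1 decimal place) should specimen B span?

191.8 mm

Specimen A: correcting the raw count gives 797 − 8 + 11 = 800 true growth rings.
A: Extension rate ≈ 548.3 / 800 = 0.685 mm/year.
For B, 0.685 mm/year × 280 years = 191.8 mm.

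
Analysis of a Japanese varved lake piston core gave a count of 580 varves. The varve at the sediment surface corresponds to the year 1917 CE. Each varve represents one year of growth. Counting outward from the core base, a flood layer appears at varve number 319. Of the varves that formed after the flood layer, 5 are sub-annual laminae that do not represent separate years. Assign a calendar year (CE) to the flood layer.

1661 CE

The flood layer sits at varve 319 from the core base, so 580 − 319 = 261 varves formed after it.
Excluding 5 false varves: 261 − 5 = 256.
1917 − 256 = 1661 CE.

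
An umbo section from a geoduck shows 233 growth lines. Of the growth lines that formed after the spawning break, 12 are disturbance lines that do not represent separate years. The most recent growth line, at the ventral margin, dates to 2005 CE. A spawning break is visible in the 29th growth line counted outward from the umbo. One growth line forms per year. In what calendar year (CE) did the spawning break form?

1813 CE

The spawning break sits at growth line 29 from the umbo, so 233 − 29 = 204 growth lines formed after it.
204 − 12 false = 192 true growth lines after the spawning break.
The growth line at the ventral margin is 2005 CE, so the spawning break dates to 2005 − 192 = 1813 CE.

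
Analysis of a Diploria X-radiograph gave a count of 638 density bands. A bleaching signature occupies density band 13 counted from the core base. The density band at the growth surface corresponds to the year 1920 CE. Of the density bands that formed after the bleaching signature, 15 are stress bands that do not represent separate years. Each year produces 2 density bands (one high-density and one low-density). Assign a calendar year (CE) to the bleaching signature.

1615 CE

The bleaching signature sits at density band 13 from the core base, so 638 − 13 = 625 density bands formed after it.
625 − 15 false = 610 true density bands after the bleaching signature.
Dividing by 2 density bands per year: 610 / 2 = 305 years.
The density band at the growth surface is 1920 CE, so the bleaching signature dates to 1920 − 305 = 1615 CE.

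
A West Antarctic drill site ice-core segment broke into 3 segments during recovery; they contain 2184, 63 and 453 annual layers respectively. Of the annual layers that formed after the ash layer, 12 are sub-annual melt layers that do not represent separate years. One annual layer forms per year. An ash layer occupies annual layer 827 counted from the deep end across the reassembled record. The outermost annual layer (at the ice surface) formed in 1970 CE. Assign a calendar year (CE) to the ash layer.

109 CE

Total annual layers = 2184 + 63 + 453 = 2700.
Between annual layer 827 and the ice surface there are 2700 − 827 = 1873 annual layers.
Excluding 12 false annual layers: 1873 − 12 = 1861.
The annual layer at the ice surface is 1970 CE, so the ash layer dates to 1970 − 1861 = 109 CE.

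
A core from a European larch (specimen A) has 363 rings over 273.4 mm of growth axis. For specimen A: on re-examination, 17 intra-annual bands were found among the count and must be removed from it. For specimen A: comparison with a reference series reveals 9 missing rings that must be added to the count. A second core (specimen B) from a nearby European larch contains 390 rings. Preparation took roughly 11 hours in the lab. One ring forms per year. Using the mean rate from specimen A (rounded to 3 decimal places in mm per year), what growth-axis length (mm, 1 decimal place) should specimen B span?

300.3 mm

Specimen A: after corrections the count is 363 − 17 + 9 = 355 rings.
A: 273.4 mm over 355 years gives 273.4 / 355 ≈ 0.770 mm/year.
B's length ≈ 0.770 × 390 = 300.3 mm.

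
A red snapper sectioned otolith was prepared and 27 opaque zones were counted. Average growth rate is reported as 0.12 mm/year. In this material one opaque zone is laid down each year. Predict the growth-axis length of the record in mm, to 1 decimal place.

3.2 mm

The record spans 27 years at 0.12 mm per year.
Predicted length = 0.12 mm/year × 27 years = 3.2 mm.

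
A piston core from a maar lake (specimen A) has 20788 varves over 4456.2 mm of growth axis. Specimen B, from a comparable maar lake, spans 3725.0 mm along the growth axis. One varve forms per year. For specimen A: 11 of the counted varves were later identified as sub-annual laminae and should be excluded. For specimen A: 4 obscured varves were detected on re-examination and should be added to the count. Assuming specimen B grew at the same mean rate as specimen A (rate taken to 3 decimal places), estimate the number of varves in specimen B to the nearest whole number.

17407 varves

Specimen A: true varve count = 20788 − 11 + 4 = 20781.
A: Mean rate = 4456.2 mm / 20781 years ≈ 0.214 mm/yr.
Specimen B: 3725.0 mm / 0.214 mm per year = 17406.54 years ≈ 17407 varves.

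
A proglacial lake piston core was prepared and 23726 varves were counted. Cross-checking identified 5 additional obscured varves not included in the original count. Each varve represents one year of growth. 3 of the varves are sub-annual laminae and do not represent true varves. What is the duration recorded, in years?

Adjusted count: 23726 − 3 + 5 = 23728 varves.
With a one-to-one varve periodicity this is 23728 years.

23728 years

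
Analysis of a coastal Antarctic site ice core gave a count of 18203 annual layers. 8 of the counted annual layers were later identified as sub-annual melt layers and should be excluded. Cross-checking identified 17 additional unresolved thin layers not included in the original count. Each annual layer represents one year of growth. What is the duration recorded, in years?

18212 years

Adjusted count: 18203 − 8 + 17 = 18212 annual layers.
One annual layer per year makes the duration 18212 years.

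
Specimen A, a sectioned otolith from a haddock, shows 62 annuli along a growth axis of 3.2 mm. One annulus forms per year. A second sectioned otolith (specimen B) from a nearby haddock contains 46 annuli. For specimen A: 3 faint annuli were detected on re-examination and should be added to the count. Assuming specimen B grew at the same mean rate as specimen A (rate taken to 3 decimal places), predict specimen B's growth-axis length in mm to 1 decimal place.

2.3 mm

Specimen A: adjusted count: 62 + 3 = 65 annuli.
A: 3.2 mm over 65 years gives 3.2 / 65 ≈ 0.049 mm/year.
Length of B = 0.049 × 46 = 2.3 mm.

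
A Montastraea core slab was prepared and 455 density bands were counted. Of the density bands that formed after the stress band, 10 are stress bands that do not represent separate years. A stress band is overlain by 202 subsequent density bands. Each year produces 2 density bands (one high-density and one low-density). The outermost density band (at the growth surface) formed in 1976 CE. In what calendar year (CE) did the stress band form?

202 density bands post-date the stress band.
Excluding 10 false density bands: 202 − 10 = 192.
192 density bands at 2 per year is 192 / 2 = 96 years.
Counting back 96 years from 1976 CE places the stress band in 1976 − 96 = 1880 CE.

1880 CE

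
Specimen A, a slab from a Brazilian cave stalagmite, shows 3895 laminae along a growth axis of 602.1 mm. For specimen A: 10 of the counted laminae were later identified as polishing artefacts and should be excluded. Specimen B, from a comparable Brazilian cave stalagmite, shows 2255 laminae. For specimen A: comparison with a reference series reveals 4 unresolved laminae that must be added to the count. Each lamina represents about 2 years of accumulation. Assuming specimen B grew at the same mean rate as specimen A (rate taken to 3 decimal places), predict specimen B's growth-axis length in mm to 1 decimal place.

Specimen A: true lamina count = 3895 − 10 + 4 = 3889.
Specimen A: at 2 years per lamina, 3889 × 2 = 7778 years.
A: Mean rate = 602.1 mm / 7778 years ≈ 0.077 mm/yr.
Specimen B: multiplying by 2 years per lamina: 2255 × 2 = 4510 years. B's length ≈ 0.077 × 4510 = 347.3 mm.

347.3 mm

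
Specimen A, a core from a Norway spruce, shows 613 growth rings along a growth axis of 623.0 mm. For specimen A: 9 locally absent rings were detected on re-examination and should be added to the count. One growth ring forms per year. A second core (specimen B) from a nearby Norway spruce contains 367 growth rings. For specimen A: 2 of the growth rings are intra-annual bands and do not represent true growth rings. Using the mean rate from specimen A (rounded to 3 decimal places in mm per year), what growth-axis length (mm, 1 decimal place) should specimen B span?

Specimen A: after corrections the count is 613 − 2 + 9 = 620 growth rings.
A: Mean rate = 623.0 mm / 620 years ≈ 1.005 mm/year.
B's length ≈ 1.005 × 367 = 368.8 mm.

368.8 mm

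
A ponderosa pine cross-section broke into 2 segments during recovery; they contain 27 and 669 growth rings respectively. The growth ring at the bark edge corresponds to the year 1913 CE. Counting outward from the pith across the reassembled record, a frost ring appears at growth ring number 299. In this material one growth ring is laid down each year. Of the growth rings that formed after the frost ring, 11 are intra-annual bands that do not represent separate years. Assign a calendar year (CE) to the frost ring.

Total growth rings = 27 + 669 = 696.
696 − 299 = 397 growth rings lie beyond the frost ring toward the bark edge.
397 − 11 false = 386 true growth rings after the frost ring.
Counting back 386 years from 1913 CE places the frost ring in 1913 − 386 = 1527 CE.

1527 CE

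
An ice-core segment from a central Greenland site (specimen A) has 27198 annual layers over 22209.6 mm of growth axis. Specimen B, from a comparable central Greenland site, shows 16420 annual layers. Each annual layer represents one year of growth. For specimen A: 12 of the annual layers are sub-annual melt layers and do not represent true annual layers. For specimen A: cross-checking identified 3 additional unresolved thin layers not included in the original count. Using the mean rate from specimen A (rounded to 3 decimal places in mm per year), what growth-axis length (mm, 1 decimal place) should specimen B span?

13415.1 mm

Specimen A: after corrections the count is 27198 − 12 + 3 = 27189 annual layers.
A: Extension rate ≈ 22209.6 / 27189 = 0.817 mm per year.
Length of B = 0.817 × 16420 = 13415.1 mm.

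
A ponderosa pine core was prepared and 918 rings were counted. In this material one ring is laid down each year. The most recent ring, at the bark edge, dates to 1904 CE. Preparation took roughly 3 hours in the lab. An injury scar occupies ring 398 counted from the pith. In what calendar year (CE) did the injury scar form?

1384 CE

Between ring 398 and the bark edge there are 918 − 398 = 520 rings.
1904 − 520 = 1384 CE.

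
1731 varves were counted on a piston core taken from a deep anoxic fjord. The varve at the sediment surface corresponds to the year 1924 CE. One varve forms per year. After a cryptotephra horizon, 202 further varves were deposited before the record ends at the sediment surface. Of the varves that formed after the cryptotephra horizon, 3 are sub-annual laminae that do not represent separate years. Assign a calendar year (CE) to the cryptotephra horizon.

1725 CE

202 varves formed after the cryptotephra horizon.
Excluding 3 false varves: 202 − 3 = 199.
The varve at the sediment surface is 1924 CE, so the cryptotephra horizon dates to 1924 − 199 = 1725 CE.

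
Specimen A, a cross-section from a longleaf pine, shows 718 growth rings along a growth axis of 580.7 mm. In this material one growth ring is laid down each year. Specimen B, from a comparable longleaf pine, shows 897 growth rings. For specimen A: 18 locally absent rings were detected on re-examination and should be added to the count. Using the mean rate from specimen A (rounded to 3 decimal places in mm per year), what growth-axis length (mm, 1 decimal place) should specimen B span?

707.7 mm

Specimen A: correcting the raw count gives 718 + 18 = 736 true growth rings.
A: Mean rate = 580.7 mm / 736 years ≈ 0.789 mm per year.
For B, 0.789 mm/year × 897 years = 707.7 mm.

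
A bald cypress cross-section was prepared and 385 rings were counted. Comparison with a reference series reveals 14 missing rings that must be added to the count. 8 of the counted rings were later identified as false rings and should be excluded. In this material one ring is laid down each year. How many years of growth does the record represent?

391 years

After corrections the count is 385 − 8 + 14 = 391 rings.
At one ring per year, that is 391 years.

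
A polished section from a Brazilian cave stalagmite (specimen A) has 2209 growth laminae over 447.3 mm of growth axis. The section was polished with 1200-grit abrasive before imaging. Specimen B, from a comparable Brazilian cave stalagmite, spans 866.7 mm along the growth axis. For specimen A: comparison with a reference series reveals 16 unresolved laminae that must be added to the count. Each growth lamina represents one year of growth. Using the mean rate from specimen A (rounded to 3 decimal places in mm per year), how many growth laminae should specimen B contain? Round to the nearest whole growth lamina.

4312 growth laminae

Specimen A: adjusted count: 2209 + 16 = 2225 growth laminae.
A: 447.3 mm over 2225 years gives 447.3 / 2225 ≈ 0.201 mm/yr.
B spans 866.7 / 0.201 = 4311.94 years ≈ 4312 growth laminae.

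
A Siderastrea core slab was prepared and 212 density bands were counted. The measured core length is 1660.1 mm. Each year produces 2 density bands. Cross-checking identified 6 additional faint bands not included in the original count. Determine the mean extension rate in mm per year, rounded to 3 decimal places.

15.230 mm per year

Adjusted count: 212 + 6 = 218 density bands.
With 2 density bands per year, 218 / 2 = 109 years.
Mean rate = 1660.1 mm / 109 years ≈ 15.230 mm per year.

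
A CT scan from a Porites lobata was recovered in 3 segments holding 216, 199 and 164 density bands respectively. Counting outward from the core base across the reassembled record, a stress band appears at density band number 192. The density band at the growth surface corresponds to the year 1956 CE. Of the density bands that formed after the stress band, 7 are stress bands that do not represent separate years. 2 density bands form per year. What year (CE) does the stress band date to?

Total density bands = 216 + 199 + 164 = 579.
The stress band sits at density band 192 from the core base, so 579 − 192 = 387 density bands formed after it.
Excluding 7 false density bands: 387 − 7 = 380.
380 density bands at 2 per year is 380 / 2 = 190 years.
1956 − 190 = 1766 CE.

1766 CE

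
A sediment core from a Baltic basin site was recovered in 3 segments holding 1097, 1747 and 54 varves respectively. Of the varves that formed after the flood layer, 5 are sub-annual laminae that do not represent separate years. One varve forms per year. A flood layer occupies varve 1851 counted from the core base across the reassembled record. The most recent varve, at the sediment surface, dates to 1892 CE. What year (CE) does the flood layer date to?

850 CE

Total varves = 1097 + 1747 + 54 = 2898.
The flood layer sits at varve 1851 from the core base, so 2898 − 1851 = 1047 varves formed after it.
Excluding 5 false varves: 1047 − 5 = 1042.
Counting back 1042 years from 1892 CE places the flood layer in 1892 − 1042 = 850 CE.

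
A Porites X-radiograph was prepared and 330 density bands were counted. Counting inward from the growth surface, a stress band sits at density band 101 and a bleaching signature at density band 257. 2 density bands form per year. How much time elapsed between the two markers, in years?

The two markers are separated by 257 − 101 = 156 density bands.
With 2 density bands per year, 156 / 2 = 78 years.

78 yr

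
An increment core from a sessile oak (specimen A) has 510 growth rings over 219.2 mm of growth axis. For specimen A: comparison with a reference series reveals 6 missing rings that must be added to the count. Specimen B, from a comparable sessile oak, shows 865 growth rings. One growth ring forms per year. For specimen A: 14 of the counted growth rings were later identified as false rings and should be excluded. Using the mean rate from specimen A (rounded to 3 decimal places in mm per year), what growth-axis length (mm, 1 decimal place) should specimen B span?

Specimen A: after corrections the count is 510 − 14 + 6 = 502 growth rings.
A: Mean rate = 219.2 mm / 502 years ≈ 0.437 mm per year.
Length of B = 0.437 × 865 = 378.0 mm.

378.0 mm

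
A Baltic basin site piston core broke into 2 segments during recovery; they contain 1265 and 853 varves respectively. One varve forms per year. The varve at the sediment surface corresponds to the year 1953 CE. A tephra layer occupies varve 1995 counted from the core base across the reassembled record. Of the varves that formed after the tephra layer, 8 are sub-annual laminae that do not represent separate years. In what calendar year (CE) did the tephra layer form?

1838 CE

Total varves = 1265 + 853 = 2118.
2118 − 1995 = 123 varves lie beyond the tephra layer toward the sediment surface.
123 − 8 false = 115 true varves after the tephra layer.
1953 − 115 = 1838 CE.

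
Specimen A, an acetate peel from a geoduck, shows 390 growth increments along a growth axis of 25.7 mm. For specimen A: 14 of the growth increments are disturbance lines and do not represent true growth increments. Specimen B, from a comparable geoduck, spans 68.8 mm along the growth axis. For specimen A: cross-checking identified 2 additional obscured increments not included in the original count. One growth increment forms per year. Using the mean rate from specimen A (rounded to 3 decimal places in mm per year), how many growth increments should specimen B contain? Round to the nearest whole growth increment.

Specimen A: adjusted count: 390 − 14 + 2 = 378 growth increments.
A: 25.7 mm over 378 years gives 25.7 / 378 ≈ 0.068 mm per year.
Specimen B: 68.8 mm / 0.068 mm per year = 1011.76 years ≈ 1012 growth increments.

1012 growth increments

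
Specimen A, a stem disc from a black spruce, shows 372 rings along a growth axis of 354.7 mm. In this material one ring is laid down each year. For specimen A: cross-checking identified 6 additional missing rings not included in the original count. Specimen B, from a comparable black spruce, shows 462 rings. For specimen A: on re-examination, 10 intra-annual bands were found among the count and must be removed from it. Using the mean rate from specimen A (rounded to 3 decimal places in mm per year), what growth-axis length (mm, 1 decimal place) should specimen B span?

445.4 mm

Specimen A: adjusted count: 372 − 10 + 6 = 368 rings.
A: 354.7 mm over 368 years gives 354.7 / 368 ≈ 0.964 mm/year.
Length of B = 0.964 × 462 = 445.4 mm.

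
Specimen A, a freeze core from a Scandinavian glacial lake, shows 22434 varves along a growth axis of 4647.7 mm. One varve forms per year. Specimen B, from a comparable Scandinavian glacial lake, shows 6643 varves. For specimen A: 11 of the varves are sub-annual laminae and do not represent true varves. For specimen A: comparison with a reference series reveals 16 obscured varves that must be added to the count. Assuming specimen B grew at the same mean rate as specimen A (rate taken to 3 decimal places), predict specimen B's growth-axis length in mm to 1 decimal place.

1375.1 mm

Specimen A: adjusted count: 22434 − 11 + 16 = 22439 varves.
A: Extension rate ≈ 4647.7 / 22439 = 0.207 mm/year.
B's length ≈ 0.207 × 6643 = 1375.1 mm.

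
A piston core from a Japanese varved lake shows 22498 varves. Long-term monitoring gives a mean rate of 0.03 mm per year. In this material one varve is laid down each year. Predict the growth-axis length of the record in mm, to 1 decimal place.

The record spans 22498 years at 0.03 mm per year.
22498 years at 0.03 mm/year gives 0.03 × 22498 = 674.9 mm.

674.9 mm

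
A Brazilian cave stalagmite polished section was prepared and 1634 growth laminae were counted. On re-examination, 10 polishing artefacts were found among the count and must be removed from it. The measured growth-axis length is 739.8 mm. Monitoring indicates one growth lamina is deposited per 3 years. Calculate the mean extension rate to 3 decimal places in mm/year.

0.152 mm/year

After corrections the count is 1634 − 10 = 1624 growth laminae.
1624 growth laminae at 3 years each span 1624 × 3 = 4872 years.
Extension rate ≈ 739.8 / 4872 = 0.152 mm/year.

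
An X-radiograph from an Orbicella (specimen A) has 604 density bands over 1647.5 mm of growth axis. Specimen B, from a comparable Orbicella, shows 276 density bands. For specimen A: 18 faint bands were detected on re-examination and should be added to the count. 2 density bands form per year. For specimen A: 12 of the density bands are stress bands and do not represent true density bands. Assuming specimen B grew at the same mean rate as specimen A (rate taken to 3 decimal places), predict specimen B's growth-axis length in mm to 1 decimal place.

745.5 mm

Specimen A: after corrections the count is 604 − 12 + 18 = 610 density bands.
Specimen A: 610 density bands at 2 per year is 610 / 2 = 305 years.
A: Extension rate ≈ 1647.5 / 305 = 5.402 mm per year.
Specimen B: with 2 density bands per year, 276 / 2 = 138 years. For B, 5.402 mm/year × 138 years = 745.5 mm.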